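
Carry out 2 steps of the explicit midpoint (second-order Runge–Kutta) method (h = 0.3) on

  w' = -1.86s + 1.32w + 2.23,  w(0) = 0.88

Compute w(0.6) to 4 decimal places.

3.4885

Midpoint: k1 = f(s_n, w_n); k2 = f(s_n + h/2, w_n + (h/2)·k1); w_{n+1} = w_n + h·k2.
s=0.000000, w=0.880000:
  k1 = f(0.000000, 0.880000) = 3.391600
  k2 = f(0.150000, 1.388740) = 3.784137
  w ← 0.880000 + 0.3·3.784137 = 2.015241
s=0.300000, w=2.015241:
  k1 = f(0.300000, 2.015241) = 4.332118
  k2 = f(0.450000, 2.665059) = 4.910878
  w ← 2.015241 + 0.3·4.910878 = 3.488504
w(0.6) ≈ 3.4885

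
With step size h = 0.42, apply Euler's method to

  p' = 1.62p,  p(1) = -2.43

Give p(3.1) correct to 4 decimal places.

-32.5589

Euler: p_{n+1} = p_n + h·f(t_n, p_n).
t=1.000000, p=-2.430000: f=-3.936600 → p ← -2.430000 + 0.42·(-3.936600) = -4.083372
t=1.420000, p=-4.083372: f=-6.615063 → p ← -4.083372 + 0.42·(-6.615063) = -6.861698
t=1.840000, p=-6.861698: f=-11.115951 → p ← -6.861698 + 0.42·(-11.115951) = -11.530398
t=2.260000, p=-11.530398: f=-18.679244 → p ← -11.530398 + 0.42·(-18.679244) = -19.375681
t=2.680000, p=-19.375681: f=-31.388602 → p ← -19.375681 + 0.42·(-31.388602) = -32.558894
p(3.1) ≈ -32.5589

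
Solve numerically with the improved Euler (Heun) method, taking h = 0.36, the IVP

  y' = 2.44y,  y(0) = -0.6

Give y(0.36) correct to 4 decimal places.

-1.3585

Heun: k1 = f(x_n, y_n); k2 = f(x_n + h, y_n + h·k1); y_{n+1} = y_n + (h/2)·(k1 + k2).
x=0.000000, y=-0.600000:
  k1 = f(0.000000, -0.600000) = -1.464000
  k2 = f(0.360000, -1.127040) = -2.749978
  y ← -0.600000 + (0.36/2)·(-1.464000 + (-2.749978)) = -1.358516
y(0.36) ≈ -1.3585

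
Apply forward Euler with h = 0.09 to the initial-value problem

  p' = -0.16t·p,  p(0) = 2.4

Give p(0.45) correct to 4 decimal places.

2.3690

Euler: p_{n+1} = p_n + h·f(t_n, p_n).
t=0.000000, p=2.400000: f=0.000000 → p ← 2.400000 + 0.09·0.000000 = 2.400000
t=0.090000, p=2.400000: f=-0.034560 → p ← 2.400000 + 0.09·(-0.034560) = 2.396890
t=0.180000, p=2.396890: f=-0.069030 → p ← 2.396890 + 0.09·(-0.069030) = 2.390677
t=0.270000, p=2.390677: f=-0.103277 → p ← 2.390677 + 0.09·(-0.103277) = 2.381382
t=0.360000, p=2.381382: f=-0.137168 → p ← 2.381382 + 0.09·(-0.137168) = 2.369037
p(0.45) ≈ 2.3690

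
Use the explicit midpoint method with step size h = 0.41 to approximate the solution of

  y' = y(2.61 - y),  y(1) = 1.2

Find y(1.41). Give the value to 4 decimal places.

1.8743

Midpoint: k1 = f(t_n, y_n); k2 = f(t_n + h/2, y_n + (h/2)·k1); y_{n+1} = y_n + h·k2.
t=1.000000, y=1.200000:
  k1 = f(1.000000, 1.200000) = 1.692000
  k2 = f(1.205000, 1.546860) = 1.644529
  y ← 1.200000 + 0.41·1.644529 = 1.874257
y(1.41) ≈ 1.8743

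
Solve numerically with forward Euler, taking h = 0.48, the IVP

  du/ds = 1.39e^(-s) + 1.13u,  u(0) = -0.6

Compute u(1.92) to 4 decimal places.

Euler: u_{n+1} = u_n + h·f(s_n, u_n).
s=0.000000, u=-0.600000: f=0.712000 → u ← -0.600000 + 0.48·0.712000 = -0.258240
s=0.480000, u=-0.258240: f=0.568298 → u ← -0.258240 + 0.48·0.568298 = 0.014543
s=0.960000, u=0.014543: f=0.548655 → u ← 0.014543 + 0.48·0.548655 = 0.277897
s=1.440000, u=0.277897: f=0.643353 → u ← 0.277897 + 0.48·0.643353 = 0.586707
u(1.92) ≈ 0.5867

0.5867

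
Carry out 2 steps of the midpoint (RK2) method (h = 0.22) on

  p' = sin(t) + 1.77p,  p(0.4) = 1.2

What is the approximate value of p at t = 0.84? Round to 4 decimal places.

Midpoint: k1 = f(t_n, p_n); k2 = f(t_n + h/2, p_n + (h/2)·k1); p_{n+1} = p_n + h·k2.
t=0.400000, p=1.200000:
  k1 = f(0.400000, 1.200000) = 2.513418
  k2 = f(0.510000, 1.476476) = 3.101540
  p ← 1.200000 + 0.22·3.101540 = 1.882339
t=0.620000, p=1.882339:
  k1 = f(0.620000, 1.882339) = 3.912775
  k2 = f(0.730000, 2.312744) = 4.760426
  p ← 1.882339 + 0.22·4.760426 = 2.929633
p(0.84) ≈ 2.9296

2.9296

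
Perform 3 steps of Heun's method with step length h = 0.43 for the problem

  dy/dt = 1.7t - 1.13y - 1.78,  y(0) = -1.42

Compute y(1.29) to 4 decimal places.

Heun: k1 = f(t_n, y_n); k2 = f(t_n + h, y_n + h·k1); y_{n+1} = y_n + (h/2)·(k1 + k2).
t=0.000000, y=-1.420000:
  k1 = f(0.000000, -1.420000) = -0.175400
  k2 = f(0.430000, -1.495422) = 0.640827
  y ← -1.420000 + (0.43/2)·(-0.175400 + 0.640827) = -1.319933
t=0.430000, y=-1.319933:
  k1 = f(0.430000, -1.319933) = 0.442525
  k2 = f(0.860000, -1.129648) = 0.958502
  y ← -1.319933 + (0.43/2)·(0.442525 + 0.958502) = -1.018713
t=0.860000, y=-1.018713:
  k1 = f(0.860000, -1.018713) = 0.833145
  k2 = f(1.290000, -0.660460) = 1.159320
  y ← -1.018713 + (0.43/2)·(0.833145 + 1.159320) = -0.590333
y(1.29) ≈ -0.5903

-0.5903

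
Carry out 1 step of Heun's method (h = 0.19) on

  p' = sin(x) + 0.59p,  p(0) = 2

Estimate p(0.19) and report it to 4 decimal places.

Heun: k1 = f(x_n, p_n); k2 = f(x_n + h, p_n + h·k1); p_{n+1} = p_n + (h/2)·(k1 + k2).
x=0.000000, p=2.000000:
  k1 = f(0.000000, 2.000000) = 1.180000
  k2 = f(0.190000, 2.224200) = 1.501137
  p ← 2.000000 + (0.19/2)·(1.180000 + 1.501137) = 2.254708
p(0.19) ≈ 2.2547

2.2547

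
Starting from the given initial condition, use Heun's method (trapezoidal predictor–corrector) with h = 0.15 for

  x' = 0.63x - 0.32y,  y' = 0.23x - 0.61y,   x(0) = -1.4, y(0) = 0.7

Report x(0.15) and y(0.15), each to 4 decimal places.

Heun on (x,y): k1 = f(t_n, state_n); k2 = f(t_n + h, state_n + h·k1); state_{n+1} = state_n + (h/2)·(k1 + k2).
0.000000: (-1.400000, 0.700000)
  k1 = (-1.106000, -0.749000)
  predictor → (-1.565900, 0.587650)
  k2 = (-1.174565, -0.718624)
  → (-1.571042, 0.589928)
(x(0.15), y(0.15)) ≈ (-1.5710, 0.5899)

-1.5710, 0.5899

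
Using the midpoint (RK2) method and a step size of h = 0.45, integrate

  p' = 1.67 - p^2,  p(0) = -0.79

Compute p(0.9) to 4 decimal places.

0.5580

Midpoint: k1 = f(x_n, p_n); k2 = f(x_n + h/2, p_n + (h/2)·k1); p_{n+1} = p_n + h·k2.
x=0.000000, p=-0.790000:
  k1 = f(0.000000, -0.790000) = 1.045900
  k2 = f(0.225000, -0.554673) = 1.362338
  p ← -0.790000 + 0.45·1.362338 = -0.176948
x=0.450000, p=-0.176948:
  k1 = f(0.450000, -0.176948) = 1.638690
  k2 = f(0.675000, 0.191757) = 1.633229
  p ← -0.176948 + 0.45·1.633229 = 0.558005
p(0.9) ≈ 0.5580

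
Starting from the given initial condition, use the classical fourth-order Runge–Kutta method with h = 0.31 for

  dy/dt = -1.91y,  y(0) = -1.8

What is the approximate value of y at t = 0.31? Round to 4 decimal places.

-0.9967

RK4: k1 = f(t_n, y_n); k2 = f(t_n + h/2, y_n + (h/2)·k1); k3 = f(t_n + h/2, y_n + (h/2)·k2); k4 = f(t_n + h, y_n + h·k3); y_{n+1} = y_n + (h/6)·(k1 + 2k2 + 2k3 + k4).
t=0.000000, y=-1.800000:
  k1 = f(0.000000, -1.800000) = 3.438000
  k2 = f(0.155000, -1.267110) = 2.420180
  k3 = f(0.155000, -1.424872) = 2.721506
  k4 = f(0.310000, -0.956333) = 1.826596
  y ← -1.800000 + (0.31/6)·(k1 + 2k2 + 2k3 + k4) = -0.996688
y(0.31) ≈ -0.9967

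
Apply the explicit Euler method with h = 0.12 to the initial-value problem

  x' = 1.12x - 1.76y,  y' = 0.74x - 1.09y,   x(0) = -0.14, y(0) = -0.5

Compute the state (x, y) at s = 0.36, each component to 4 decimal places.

Euler on (x,y): x_{n+1} = x_n + h·x', y_{n+1} = y_n + h·y'.
0.000000: (-0.140000, -0.500000); f=(0.723200, 0.441400) → (-0.053216, -0.447032)
0.120000: (-0.053216, -0.447032); f=(0.727174, 0.447885) → (0.034045, -0.393286)
0.240000: (0.034045, -0.393286); f=(0.730313, 0.453875) → (0.121683, -0.338821)
(x(0.36), y(0.36)) ≈ (0.1217, -0.3388)

0.1217, -0.3388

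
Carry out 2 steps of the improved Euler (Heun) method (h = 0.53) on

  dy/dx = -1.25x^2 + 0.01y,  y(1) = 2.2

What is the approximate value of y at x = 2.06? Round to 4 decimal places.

-1.0761

Heun: k1 = f(x_n, y_n); k2 = f(x_n + h, y_n + h·k1); y_{n+1} = y_n + (h/2)·(k1 + k2).
x=1.000000, y=2.200000:
  k1 = f(1.000000, 2.200000) = -1.228000
  k2 = f(1.530000, 1.549160) = -2.910633
  y ← 2.200000 + (0.53/2)·(-1.228000 + (-2.910633)) = 1.103262
x=1.530000, y=1.103262:
  k1 = f(1.530000, 1.103262) = -2.915092
  k2 = f(2.060000, -0.441737) = -5.308917
  y ← 1.103262 + (0.53/2)·(-2.915092 + (-5.308917)) = -1.076100
y(2.06) ≈ -1.0761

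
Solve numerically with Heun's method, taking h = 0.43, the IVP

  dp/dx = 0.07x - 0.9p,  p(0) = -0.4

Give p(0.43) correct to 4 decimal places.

-0.2687

Heun: k1 = f(x_n, p_n); k2 = f(x_n + h, p_n + h·k1); p_{n+1} = p_n + (h/2)·(k1 + k2).
x=0.000000, p=-0.400000:
  k1 = f(0.000000, -0.400000) = 0.360000
  k2 = f(0.430000, -0.245200) = 0.250780
  p ← -0.400000 + (0.43/2)·(0.360000 + 0.250780) = -0.268682
p(0.43) ≈ -0.2687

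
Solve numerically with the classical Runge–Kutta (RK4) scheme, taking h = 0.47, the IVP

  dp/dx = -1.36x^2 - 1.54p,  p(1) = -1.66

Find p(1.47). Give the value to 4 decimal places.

RK4: k1 = f(x_n, p_n); k2 = f(x_n + h/2, p_n + (h/2)·k1); k3 = f(x_n + h/2, p_n + (h/2)·k2); k4 = f(x_n + h, p_n + h·k3); p_{n+1} = p_n + (h/6)·(k1 + 2k2 + 2k3 + k4).
x=1.000000, p=-1.660000:
  k1 = f(1.000000, -1.660000) = 1.196400
  k2 = f(1.235000, -1.378846) = 0.049117
  k3 = f(1.235000, -1.648458) = 0.464319
  k4 = f(1.470000, -1.441770) = -0.718498
  p ← -1.660000 + (0.47/6)·(k1 + 2k2 + 2k3 + k4) = -1.542126
p(1.47) ≈ -1.5421

-1.5421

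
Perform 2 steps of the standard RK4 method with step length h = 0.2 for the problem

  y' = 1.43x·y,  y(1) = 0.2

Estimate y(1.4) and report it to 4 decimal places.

0.3973

RK4: k1 = f(x_n, y_n); k2 = f(x_n + h/2, y_n + (h/2)·k1); k3 = f(x_n + h/2, y_n + (h/2)·k2); k4 = f(x_n + h, y_n + h·k3); y_{n+1} = y_n + (h/6)·(k1 + 2k2 + 2k3 + k4).
x=1.000000, y=0.200000:
  k1 = f(1.000000, 0.200000) = 0.286000
  k2 = f(1.100000, 0.228600) = 0.359588
  k3 = f(1.100000, 0.235959) = 0.371163
  k4 = f(1.200000, 0.274233) = 0.470583
  y ← 0.200000 + (0.2/6)·(k1 + 2k2 + 2k3 + k4) = 0.273936
x=1.200000, y=0.273936:
  k1 = f(1.200000, 0.273936) = 0.470074
  k2 = f(1.300000, 0.320944) = 0.596634
  k3 = f(1.300000, 0.333600) = 0.620162
  k4 = f(1.400000, 0.397968) = 0.796733
  y ← 0.273936 + (0.2/6)·(k1 + 2k2 + 2k3 + k4) = 0.397283
y(1.4) ≈ 0.3973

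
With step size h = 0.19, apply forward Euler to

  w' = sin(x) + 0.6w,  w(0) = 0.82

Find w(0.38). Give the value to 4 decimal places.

Euler: w_{n+1} = w_n + h·f(x_n, w_n).
x=0.000000, w=0.820000: f=0.492000 → w ← 0.820000 + 0.19·0.492000 = 0.913480
x=0.190000, w=0.913480: f=0.736947 → w ← 0.913480 + 0.19·0.736947 = 1.053500
w(0.38) ≈ 1.0535

1.0535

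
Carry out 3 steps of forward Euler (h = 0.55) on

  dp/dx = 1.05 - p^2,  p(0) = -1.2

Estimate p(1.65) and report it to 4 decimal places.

-3.4245

Euler: p_{n+1} = p_n + h·f(x_n, p_n).
x=0.000000, p=-1.200000: f=-0.390000 → p ← -1.200000 + 0.55·(-0.390000) = -1.414500
x=0.550000, p=-1.414500: f=-0.950810 → p ← -1.414500 + 0.55·(-0.950810) = -1.937446
x=1.100000, p=-1.937446: f=-2.703696 → p ← -1.937446 + 0.55·(-2.703696) = -3.424478
p(1.65) ≈ -3.4245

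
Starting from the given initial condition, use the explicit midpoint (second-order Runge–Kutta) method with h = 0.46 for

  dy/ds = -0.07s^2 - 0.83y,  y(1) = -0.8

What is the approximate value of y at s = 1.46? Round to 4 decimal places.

Midpoint: k1 = f(s_n, y_n); k2 = f(s_n + h/2, y_n + (h/2)·k1); y_{n+1} = y_n + h·k2.
s=1.000000, y=-0.800000:
  k1 = f(1.000000, -0.800000) = 0.594000
  k2 = f(1.230000, -0.663380) = 0.444702
  y ← -0.800000 + 0.46·0.444702 = -0.595437
y(1.46) ≈ -0.5954

-0.5954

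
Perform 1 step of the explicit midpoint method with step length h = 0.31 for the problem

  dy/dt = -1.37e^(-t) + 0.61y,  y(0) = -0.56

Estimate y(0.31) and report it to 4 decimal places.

Midpoint: k1 = f(t_n, y_n); k2 = f(t_n + h/2, y_n + (h/2)·k1); y_{n+1} = y_n + h·k2.
t=0.000000, y=-0.560000:
  k1 = f(0.000000, -0.560000) = -1.711600
  k2 = f(0.155000, -0.825298) = -1.676721
  y ← -0.560000 + 0.31·(-1.676721) = -1.079783
y(0.31) ≈ -1.0798

-1.0798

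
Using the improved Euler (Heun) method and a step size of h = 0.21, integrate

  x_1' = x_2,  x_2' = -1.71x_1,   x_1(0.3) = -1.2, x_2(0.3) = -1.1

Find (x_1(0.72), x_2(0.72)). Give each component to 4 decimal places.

-1.4653, -0.1063

Heun on (x_1,x_2): k1 = f(s_n, state_n); k2 = f(s_n + h, state_n + h·k1); state_{n+1} = state_n + (h/2)·(k1 + k2).
0.300000: (-1.200000, -1.100000)
  k1 = (-1.100000, 2.052000)
  predictor → (-1.431000, -0.669080)
  k2 = (-0.669080, 2.447010)
  → (-1.385753, -0.627604)
0.510000: (-1.385753, -0.627604)
  k1 = (-0.627604, 2.369638)
  predictor → (-1.517550, -0.129980)
  k2 = (-0.129980, 2.595011)
  → (-1.465300, -0.106316)
(x_1(0.72), x_2(0.72)) ≈ (-1.4653, -0.1063)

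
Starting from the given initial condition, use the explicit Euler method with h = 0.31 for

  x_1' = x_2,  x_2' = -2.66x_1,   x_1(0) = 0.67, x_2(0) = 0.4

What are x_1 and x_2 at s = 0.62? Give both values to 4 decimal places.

0.7467, -0.8072

Euler on (x_1,x_2): x_1_{n+1} = x_1_n + h·x_1', x_2_{n+1} = x_2_n + h·x_2'.
0.000000: (0.670000, 0.400000); f=(0.400000, -1.782200) → (0.794000, -0.152482)
0.310000: (0.794000, -0.152482); f=(-0.152482, -2.112040) → (0.746731, -0.807214)
(x_1(0.62), x_2(0.62)) ≈ (0.7467, -0.8072)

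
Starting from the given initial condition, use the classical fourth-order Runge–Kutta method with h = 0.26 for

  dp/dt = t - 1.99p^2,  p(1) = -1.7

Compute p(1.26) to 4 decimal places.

-7.0635

RK4: k1 = f(t_n, p_n); k2 = f(t_n + h/2, p_n + (h/2)·k1); k3 = f(t_n + h/2, p_n + (h/2)·k2); k4 = f(t_n + h, p_n + h·k3); p_{n+1} = p_n + (h/6)·(k1 + 2k2 + 2k3 + k4).
t=1.000000, p=-1.700000:
  k1 = f(1.000000, -1.700000) = -4.751100
  k2 = f(1.130000, -2.317643) = -9.559223
  k3 = f(1.130000, -2.942699) = -16.102361
  k4 = f(1.260000, -5.886614) = -67.697921
  p ← -1.700000 + (0.26/6)·(k1 + 2k2 + 2k3 + k4) = -7.063462
p(1.26) ≈ -7.0635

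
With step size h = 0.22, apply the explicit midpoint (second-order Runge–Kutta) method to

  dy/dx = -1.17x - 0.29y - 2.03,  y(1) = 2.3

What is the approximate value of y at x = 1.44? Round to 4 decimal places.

0.5940

Midpoint: k1 = f(x_n, y_n); k2 = f(x_n + h/2, y_n + (h/2)·k1); y_{n+1} = y_n + h·k2.
x=1.000000, y=2.300000:
  k1 = f(1.000000, 2.300000) = -3.867000
  k2 = f(1.110000, 1.874630) = -3.872343
  y ← 2.300000 + 0.22·(-3.872343) = 1.448085
x=1.220000, y=1.448085:
  k1 = f(1.220000, 1.448085) = -3.877345
  k2 = f(1.330000, 1.021577) = -3.882357
  y ← 1.448085 + 0.22·(-3.882357) = 0.593966
y(1.44) ≈ 0.5940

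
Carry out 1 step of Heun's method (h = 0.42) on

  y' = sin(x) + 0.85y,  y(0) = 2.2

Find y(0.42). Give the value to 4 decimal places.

3.2112

Heun: k1 = f(x_n, y_n); k2 = f(x_n + h, y_n + h·k1); y_{n+1} = y_n + (h/2)·(k1 + k2).
x=0.000000, y=2.200000:
  k1 = f(0.000000, 2.200000) = 1.870000
  k2 = f(0.420000, 2.985400) = 2.945350
  y ← 2.200000 + (0.42/2)·(1.870000 + 2.945350) = 3.211224
y(0.42) ≈ 3.2112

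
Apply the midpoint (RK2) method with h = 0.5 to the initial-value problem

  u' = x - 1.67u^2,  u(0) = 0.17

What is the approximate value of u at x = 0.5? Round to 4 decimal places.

Midpoint: k1 = f(x_n, u_n); k2 = f(x_n + h/2, u_n + (h/2)·k1); u_{n+1} = u_n + h·k2.
x=0.000000, u=0.170000:
  k1 = f(0.000000, 0.170000) = -0.048263
  k2 = f(0.250000, 0.157934) = 0.208345
  u ← 0.170000 + 0.5·0.208345 = 0.274172
u(0.5) ≈ 0.2742

0.2742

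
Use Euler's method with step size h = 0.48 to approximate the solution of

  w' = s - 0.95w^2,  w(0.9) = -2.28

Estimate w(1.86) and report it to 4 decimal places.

Euler: w_{n+1} = w_n + h·f(s_n, w_n).
s=0.900000, w=-2.280000: f=-4.038480 → w ← -2.280000 + 0.48·(-4.038480) = -4.218470
s=1.380000, w=-4.218470: f=-15.525718 → w ← -4.218470 + 0.48·(-15.525718) = -11.670815
w(1.86) ≈ -11.6708

-11.6708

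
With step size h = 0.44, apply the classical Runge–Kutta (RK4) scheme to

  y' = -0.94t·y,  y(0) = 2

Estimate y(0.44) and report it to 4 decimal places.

RK4: k1 = f(t_n, y_n); k2 = f(t_n + h/2, y_n + (h/2)·k1); k3 = f(t_n + h/2, y_n + (h/2)·k2); k4 = f(t_n + h, y_n + h·k3); y_{n+1} = y_n + (h/6)·(k1 + 2k2 + 2k3 + k4).
t=0.000000, y=2.000000:
  k1 = f(0.000000, 2.000000) = 0.000000
  k2 = f(0.220000, 2.000000) = -0.413600
  k3 = f(0.220000, 1.909008) = -0.394783
  k4 = f(0.440000, 1.826296) = -0.755356
  y ← 2.000000 + (0.44/6)·(k1 + 2k2 + 2k3 + k4) = 1.826044
y(0.44) ≈ 1.8260

1.8260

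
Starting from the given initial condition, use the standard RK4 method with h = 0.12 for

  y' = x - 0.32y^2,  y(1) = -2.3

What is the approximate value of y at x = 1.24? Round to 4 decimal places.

RK4: k1 = f(x_n, y_n); k2 = f(x_n + h/2, y_n + (h/2)·k1); k3 = f(x_n + h/2, y_n + (h/2)·k2); k4 = f(x_n + h, y_n + h·k3); y_{n+1} = y_n + (h/6)·(k1 + 2k2 + 2k3 + k4).
x=1.000000, y=-2.300000:
  k1 = f(1.000000, -2.300000) = -0.692800
  k2 = f(1.060000, -2.341568) = -0.694541
  k3 = f(1.060000, -2.341672) = -0.694698
  k4 = f(1.120000, -2.383364) = -0.697735
  y ← -2.300000 + (0.12/6)·(k1 + 2k2 + 2k3 + k4) = -2.383380
x=1.120000, y=-2.383380:
  k1 = f(1.120000, -2.383380) = -0.697760
  k2 = f(1.180000, -2.425246) = -0.702182
  k3 = f(1.180000, -2.425511) = -0.702593
  k4 = f(1.240000, -2.467691) = -0.708640
  y ← -2.383380 + (0.12/6)·(k1 + 2k2 + 2k3 + k4) = -2.467699
y(1.24) ≈ -2.4677

-2.4677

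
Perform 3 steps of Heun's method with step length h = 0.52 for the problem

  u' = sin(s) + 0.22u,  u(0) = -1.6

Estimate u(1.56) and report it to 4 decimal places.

-1.1687

Heun: k1 = f(s_n, u_n); k2 = f(s_n + h, u_n + h·k1); u_{n+1} = u_n + (h/2)·(k1 + k2).
s=0.000000, u=-1.600000:
  k1 = f(0.000000, -1.600000) = -0.352000
  k2 = f(0.520000, -1.783040) = 0.104611
  u ← -1.600000 + (0.52/2)·(-0.352000 + 0.104611) = -1.664321
s=0.520000, u=-1.664321:
  k1 = f(0.520000, -1.664321) = 0.130730
  k2 = f(1.040000, -1.596342) = 0.511209
  u ← -1.664321 + (0.52/2)·(0.130730 + 0.511209) = -1.497417
s=1.040000, u=-1.497417:
  k1 = f(1.040000, -1.497417) = 0.532972
  k2 = f(1.560000, -1.220271) = 0.731482
  u ← -1.497417 + (0.52/2)·(0.532972 + 0.731482) = -1.168659
u(1.56) ≈ -1.1687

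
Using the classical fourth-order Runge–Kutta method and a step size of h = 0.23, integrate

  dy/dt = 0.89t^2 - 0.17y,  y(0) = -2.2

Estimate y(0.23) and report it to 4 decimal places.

-2.1121

RK4: k1 = f(t_n, y_n); k2 = f(t_n + h/2, y_n + (h/2)·k1); k3 = f(t_n + h/2, y_n + (h/2)·k2); k4 = f(t_n + h, y_n + h·k3); y_{n+1} = y_n + (h/6)·(k1 + 2k2 + 2k3 + k4).
t=0.000000, y=-2.200000:
  k1 = f(0.000000, -2.200000) = 0.374000
  k2 = f(0.115000, -2.156990) = 0.378459
  k3 = f(0.115000, -2.156477) = 0.378371
  k4 = f(0.230000, -2.112975) = 0.406287
  y ← -2.200000 + (0.23/6)·(k1 + 2k2 + 2k3 + k4) = -2.112065
y(0.23) ≈ -2.1121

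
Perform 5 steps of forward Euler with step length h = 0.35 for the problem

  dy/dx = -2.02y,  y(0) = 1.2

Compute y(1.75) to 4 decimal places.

Euler: y_{n+1} = y_n + h·f(x_n, y_n).
x=0.000000, y=1.200000: f=-2.424000 → y ← 1.200000 + 0.35·(-2.424000) = 0.351600
x=0.350000, y=0.351600: f=-0.710232 → y ← 0.351600 + 0.35·(-0.710232) = 0.103019
x=0.700000, y=0.103019: f=-0.208098 → y ← 0.103019 + 0.35·(-0.208098) = 0.030185
x=1.050000, y=0.030185: f=-0.060973 → y ← 0.030185 + 0.35·(-0.060973) = 0.008844
x=1.400000, y=0.008844: f=-0.017865 → y ← 0.008844 + 0.35·(-0.017865) = 0.002591
y(1.75) ≈ 0.0026

0.0026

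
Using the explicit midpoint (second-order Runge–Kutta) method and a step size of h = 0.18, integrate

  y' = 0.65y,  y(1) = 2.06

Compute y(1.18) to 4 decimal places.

Midpoint: k1 = f(t_n, y_n); k2 = f(t_n + h/2, y_n + (h/2)·k1); y_{n+1} = y_n + h·k2.
t=1.000000, y=2.060000:
  k1 = f(1.000000, 2.060000) = 1.339000
  k2 = f(1.090000, 2.180510) = 1.417331
  y ← 2.060000 + 0.18·1.417331 = 2.315120
y(1.18) ≈ 2.3151

2.3151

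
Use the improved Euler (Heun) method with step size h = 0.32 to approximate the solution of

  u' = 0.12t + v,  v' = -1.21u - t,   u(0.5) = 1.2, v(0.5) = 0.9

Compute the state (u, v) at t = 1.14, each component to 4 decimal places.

Heun on (u,v): k1 = f(t_n, state_n); k2 = f(t_n + h, state_n + h·k1); state_{n+1} = state_n + (h/2)·(k1 + k2).
0.500000: (1.200000, 0.900000)
  k1 = (0.960000, -1.952000)
  predictor → (1.507200, 0.275360)
  k2 = (0.373760, -2.643712)
  → (1.413402, 0.164686)
0.820000: (1.413402, 0.164686)
  k1 = (0.263086, -2.530216)
  predictor → (1.497589, -0.644983)
  k2 = (-0.508183, -2.952083)
  → (1.374186, -0.712482)
(u(1.14), v(1.14)) ≈ (1.3742, -0.7125)

1.3742, -0.7125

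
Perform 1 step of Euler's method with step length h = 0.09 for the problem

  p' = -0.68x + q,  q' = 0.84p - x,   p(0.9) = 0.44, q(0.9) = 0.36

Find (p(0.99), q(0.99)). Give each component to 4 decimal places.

0.4173, 0.3123

Euler on (p,q): p_{n+1} = p_n + h·p', q_{n+1} = q_n + h·q'.
0.900000: (0.440000, 0.360000); f=(-0.252000, -0.530400) → (0.417320, 0.312264)
(p(0.99), q(0.99)) ≈ (0.4173, 0.3123)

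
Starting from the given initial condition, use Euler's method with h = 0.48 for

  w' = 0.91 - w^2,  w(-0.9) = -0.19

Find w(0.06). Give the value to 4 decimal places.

0.6410

Euler: w_{n+1} = w_n + h·f(x_n, w_n).
x=-0.900000, w=-0.190000: f=0.873900 → w ← -0.190000 + 0.48·0.873900 = 0.229472
x=-0.420000, w=0.229472: f=0.857343 → w ← 0.229472 + 0.48·0.857343 = 0.640996
w(0.06) ≈ 0.6410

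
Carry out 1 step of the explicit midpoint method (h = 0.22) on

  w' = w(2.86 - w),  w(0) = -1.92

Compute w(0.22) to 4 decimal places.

Midpoint: k1 = f(t_n, w_n); k2 = f(t_n + h/2, w_n + (h/2)·k1); w_{n+1} = w_n + h·k2.
t=0.000000, w=-1.920000:
  k1 = f(0.000000, -1.920000) = -9.177600
  k2 = f(0.110000, -2.929536) = -16.960654
  w ← -1.920000 + 0.22·(-16.960654) = -5.651344
w(0.22) ≈ -5.6513

-5.6513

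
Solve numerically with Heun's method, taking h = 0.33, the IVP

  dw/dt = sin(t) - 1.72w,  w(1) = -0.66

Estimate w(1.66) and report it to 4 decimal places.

Heun: k1 = f(t_n, w_n); k2 = f(t_n + h, w_n + h·k1); w_{n+1} = w_n + (h/2)·(k1 + k2).
t=1.000000, w=-0.660000:
  k1 = f(1.000000, -0.660000) = 1.976671
  k2 = f(1.330000, -0.007699) = 0.984390
  w ← -0.660000 + (0.33/2)·(1.976671 + 0.984390) = -0.171425
t=1.330000, w=-0.171425:
  k1 = f(1.330000, -0.171425) = 1.265999
  k2 = f(1.660000, 0.246355) = 0.572294
  w ← -0.171425 + (0.33/2)·(1.265999 + 0.572294) = 0.131893
w(1.66) ≈ 0.1319

0.1319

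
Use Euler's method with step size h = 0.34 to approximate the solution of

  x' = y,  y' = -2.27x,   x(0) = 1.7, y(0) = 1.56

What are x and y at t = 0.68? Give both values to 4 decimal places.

2.3147, -1.4735

Euler on (x,y): x_{n+1} = x_n + h·x', y_{n+1} = y_n + h·y'.
0.000000: (1.700000, 1.560000); f=(1.560000, -3.859000) → (2.230400, 0.247940)
0.340000: (2.230400, 0.247940); f=(0.247940, -5.063008) → (2.314700, -1.473483)
(x(0.68), y(0.68)) ≈ (2.3147, -1.4735)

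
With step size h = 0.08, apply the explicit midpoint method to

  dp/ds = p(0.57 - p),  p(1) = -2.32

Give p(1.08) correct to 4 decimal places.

Midpoint: k1 = f(s_n, p_n); k2 = f(s_n + h/2, p_n + (h/2)·k1); p_{n+1} = p_n + h·k2.
s=1.000000, p=-2.320000:
  k1 = f(1.000000, -2.320000) = -6.704800
  k2 = f(1.040000, -2.588192) = -8.174007
  p ← -2.320000 + 0.08·(-8.174007) = -2.973921
p(1.08) ≈ -2.9739

-2.9739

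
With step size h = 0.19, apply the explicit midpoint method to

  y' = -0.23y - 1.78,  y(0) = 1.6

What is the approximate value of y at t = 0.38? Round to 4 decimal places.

Midpoint: k1 = f(t_n, y_n); k2 = f(t_n + h/2, y_n + (h/2)·k1); y_{n+1} = y_n + h·k2.
t=0.000000, y=1.600000:
  k1 = f(0.000000, 1.600000) = -2.148000
  k2 = f(0.095000, 1.395940) = -2.101066
  y ← 1.600000 + 0.19·(-2.101066) = 1.200797
t=0.190000, y=1.200797:
  k1 = f(0.190000, 1.200797) = -2.056183
  k2 = f(0.285000, 1.005460) = -2.011256
  y ← 1.200797 + 0.19·(-2.011256) = 0.818659
y(0.38) ≈ 0.8187

0.8187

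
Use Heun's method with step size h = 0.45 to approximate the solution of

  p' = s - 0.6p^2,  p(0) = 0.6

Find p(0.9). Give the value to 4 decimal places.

0.8011

Heun: k1 = f(s_n, p_n); k2 = f(s_n + h, p_n + h·k1); p_{n+1} = p_n + (h/2)·(k1 + k2).
s=0.000000, p=0.600000:
  k1 = f(0.000000, 0.600000) = -0.216000
  k2 = f(0.450000, 0.502800) = 0.298315
  p ← 0.600000 + (0.45/2)·(-0.216000 + 0.298315) = 0.618521
s=0.450000, p=0.618521:
  k1 = f(0.450000, 0.618521) = 0.220459
  k2 = f(0.900000, 0.717728) = 0.590920
  p ← 0.618521 + (0.45/2)·(0.220459 + 0.590920) = 0.801081
p(0.9) ≈ 0.8011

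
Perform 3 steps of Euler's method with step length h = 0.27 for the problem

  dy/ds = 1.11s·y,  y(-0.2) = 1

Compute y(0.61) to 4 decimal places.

1.0576

Euler: y_{n+1} = y_n + h·f(s_n, y_n).
s=-0.200000, y=1.000000: f=-0.222000 → y ← 1.000000 + 0.27·(-0.222000) = 0.940060
s=0.070000, y=0.940060: f=0.073043 → y ← 0.940060 + 0.27·0.073043 = 0.959782
s=0.340000, y=0.959782: f=0.362222 → y ← 0.959782 + 0.27·0.362222 = 1.057581
y(0.61) ≈ 1.0576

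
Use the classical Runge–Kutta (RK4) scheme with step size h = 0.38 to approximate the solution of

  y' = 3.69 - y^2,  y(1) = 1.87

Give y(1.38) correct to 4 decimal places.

RK4: k1 = f(s_n, y_n); k2 = f(s_n + h/2, y_n + (h/2)·k1); k3 = f(s_n + h/2, y_n + (h/2)·k2); k4 = f(s_n + h, y_n + h·k3); y_{n+1} = y_n + (h/6)·(k1 + 2k2 + 2k3 + k4).
s=1.000000, y=1.870000:
  k1 = f(1.000000, 1.870000) = 0.193100
  k2 = f(1.190000, 1.906689) = 0.054537
  k3 = f(1.190000, 1.880362) = 0.154239
  k4 = f(1.380000, 1.928611) = -0.029539
  y ← 1.870000 + (0.38/6)·(k1 + 2k2 + 2k3 + k4) = 1.906804
y(1.38) ≈ 1.9068

1.9068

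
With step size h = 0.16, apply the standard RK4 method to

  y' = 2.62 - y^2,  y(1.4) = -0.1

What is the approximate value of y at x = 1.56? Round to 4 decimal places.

RK4: k1 = f(x_n, y_n); k2 = f(x_n + h/2, y_n + (h/2)·k1); k3 = f(x_n + h/2, y_n + (h/2)·k2); k4 = f(x_n + h, y_n + h·k3); y_{n+1} = y_n + (h/6)·(k1 + 2k2 + 2k3 + k4).
x=1.400000, y=-0.100000:
  k1 = f(1.400000, -0.100000) = 2.610000
  k2 = f(1.480000, 0.108800) = 2.608163
  k3 = f(1.480000, 0.108653) = 2.608195
  k4 = f(1.560000, 0.317311) = 2.519314
  y ← -0.100000 + (0.16/6)·(k1 + 2k2 + 2k3 + k4) = 0.314987
y(1.56) ≈ 0.3150

0.3150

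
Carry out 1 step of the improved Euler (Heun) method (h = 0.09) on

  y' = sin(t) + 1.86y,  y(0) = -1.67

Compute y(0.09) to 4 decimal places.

Heun: k1 = f(t_n, y_n); k2 = f(t_n + h, y_n + h·k1); y_{n+1} = y_n + (h/2)·(k1 + k2).
t=0.000000, y=-1.670000:
  k1 = f(0.000000, -1.670000) = -3.106200
  k2 = f(0.090000, -1.949558) = -3.536299
  y ← -1.670000 + (0.09/2)·(-3.106200 + (-3.536299)) = -1.968912
y(0.09) ≈ -1.9689

-1.9689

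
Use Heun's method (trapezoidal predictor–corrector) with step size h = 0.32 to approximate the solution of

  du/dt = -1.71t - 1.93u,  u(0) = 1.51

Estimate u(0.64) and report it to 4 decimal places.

Heun: k1 = f(t_n, u_n); k2 = f(t_n + h, u_n + h·k1); u_{n+1} = u_n + (h/2)·(k1 + k2).
t=0.000000, u=1.510000:
  k1 = f(0.000000, 1.510000) = -2.914300
  k2 = f(0.320000, 0.577424) = -1.661628
  u ← 1.510000 + (0.32/2)·(-2.914300 + (-1.661628)) = 0.777851
t=0.320000, u=0.777851:
  k1 = f(0.320000, 0.777851) = -2.048453
  k2 = f(0.640000, 0.122346) = -1.330529
  u ← 0.777851 + (0.32/2)·(-2.048453 + (-1.330529)) = 0.237214
u(0.64) ≈ 0.2372

0.2372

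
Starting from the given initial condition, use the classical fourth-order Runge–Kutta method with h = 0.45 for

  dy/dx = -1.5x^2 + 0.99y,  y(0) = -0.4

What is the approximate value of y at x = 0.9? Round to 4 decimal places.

-1.4374

RK4: k1 = f(x_n, y_n); k2 = f(x_n + h/2, y_n + (h/2)·k1); k3 = f(x_n + h/2, y_n + (h/2)·k2); k4 = f(x_n + h, y_n + h·k3); y_{n+1} = y_n + (h/6)·(k1 + 2k2 + 2k3 + k4).
x=0.000000, y=-0.400000:
  k1 = f(0.000000, -0.400000) = -0.396000
  k2 = f(0.225000, -0.489100) = -0.560147
  k3 = f(0.225000, -0.526033) = -0.596710
  k4 = f(0.450000, -0.668520) = -0.965584
  y ← -0.400000 + (0.45/6)·(k1 + 2k2 + 2k3 + k4) = -0.675647
x=0.450000, y=-0.675647:
  k1 = f(0.450000, -0.675647) = -0.972641
  k2 = f(0.675000, -0.894492) = -1.568984
  k3 = f(0.675000, -1.028669) = -1.701820
  k4 = f(0.900000, -1.441466) = -2.642051
  y ← -0.675647 + (0.45/6)·(k1 + 2k2 + 2k3 + k4) = -1.437370
y(0.9) ≈ -1.4374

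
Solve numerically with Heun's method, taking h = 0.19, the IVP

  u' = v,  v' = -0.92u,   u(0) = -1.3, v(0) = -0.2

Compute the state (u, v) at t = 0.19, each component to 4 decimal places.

Heun on (u,v): k1 = f(t_n, state_n); k2 = f(t_n + h, state_n + h·k1); state_{n+1} = state_n + (h/2)·(k1 + k2).
0.000000: (-1.300000, -0.200000)
  k1 = (-0.200000, 1.196000)
  predictor → (-1.338000, 0.027240)
  k2 = (0.027240, 1.230960)
  → (-1.316412, 0.030561)
(u(0.19), v(0.19)) ≈ (-1.3164, 0.0306)

-1.3164, 0.0306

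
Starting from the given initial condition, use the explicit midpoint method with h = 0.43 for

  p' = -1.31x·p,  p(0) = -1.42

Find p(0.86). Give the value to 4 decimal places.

-0.8495

Midpoint: k1 = f(x_n, p_n); k2 = f(x_n + h/2, p_n + (h/2)·k1); p_{n+1} = p_n + h·k2.
x=0.000000, p=-1.420000:
  k1 = f(0.000000, -1.420000) = 0.000000
  k2 = f(0.215000, -1.420000) = 0.399943
  p ← -1.420000 + 0.43·0.399943 = -1.248025
x=0.430000, p=-1.248025:
  k1 = f(0.430000, -1.248025) = 0.703012
  k2 = f(0.645000, -1.096877) = 0.926806
  p ← -1.248025 + 0.43·0.926806 = -0.849498
p(0.86) ≈ -0.8495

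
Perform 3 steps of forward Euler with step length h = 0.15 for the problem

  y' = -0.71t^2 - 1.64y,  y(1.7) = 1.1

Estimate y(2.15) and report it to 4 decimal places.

-0.4043

Euler: y_{n+1} = y_n + h·f(t_n, y_n).
t=1.700000, y=1.100000: f=-3.855900 → y ← 1.100000 + 0.15·(-3.855900) = 0.521615
t=1.850000, y=0.521615: f=-3.285424 → y ← 0.521615 + 0.15·(-3.285424) = 0.028801
t=2.000000, y=0.028801: f=-2.887234 → y ← 0.028801 + 0.15·(-2.887234) = -0.404284
y(2.15) ≈ -0.4043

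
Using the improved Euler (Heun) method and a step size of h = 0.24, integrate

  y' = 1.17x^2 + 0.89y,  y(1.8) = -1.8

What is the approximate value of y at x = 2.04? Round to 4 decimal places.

-1.0892

Heun: k1 = f(x_n, y_n); k2 = f(x_n + h, y_n + h·k1); y_{n+1} = y_n + (h/2)·(k1 + k2).
x=1.800000, y=-1.800000:
  k1 = f(1.800000, -1.800000) = 2.188800
  k2 = f(2.040000, -1.274688) = 3.734600
  y ← -1.800000 + (0.24/2)·(2.188800 + 3.734600) = -1.089192
y(2.04) ≈ -1.0892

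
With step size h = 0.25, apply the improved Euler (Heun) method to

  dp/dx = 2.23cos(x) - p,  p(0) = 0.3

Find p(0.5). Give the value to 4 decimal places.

1.0046

Heun: k1 = f(x_n, p_n); k2 = f(x_n + h, p_n + h·k1); p_{n+1} = p_n + (h/2)·(k1 + k2).
x=0.000000, p=0.300000:
  k1 = f(0.000000, 0.300000) = 1.930000
  k2 = f(0.250000, 0.782500) = 1.378175
  p ← 0.300000 + (0.25/2)·(1.930000 + 1.378175) = 0.713522
x=0.250000, p=0.713522:
  k1 = f(0.250000, 0.713522) = 1.447153
  k2 = f(0.500000, 1.075310) = 0.881699
  p ← 0.713522 + (0.25/2)·(1.447153 + 0.881699) = 1.004628
p(0.5) ≈ 1.0046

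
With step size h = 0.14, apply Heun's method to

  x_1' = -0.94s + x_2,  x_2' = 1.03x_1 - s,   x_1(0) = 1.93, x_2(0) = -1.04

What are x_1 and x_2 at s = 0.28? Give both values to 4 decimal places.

Heun on (x_1,x_2): k1 = f(s_n, state_n); k2 = f(s_n + h, state_n + h·k1); state_{n+1} = state_n + (h/2)·(k1 + k2).
0.000000: (1.930000, -1.040000)
  k1 = (-1.040000, 1.987900)
  predictor → (1.784400, -0.761694)
  k2 = (-0.893294, 1.697932)
  → (1.794669, -0.781992)
0.140000: (1.794669, -0.781992)
  k1 = (-0.913592, 1.708510)
  predictor → (1.666767, -0.542800)
  k2 = (-0.806000, 1.436770)
  → (1.674298, -0.561822)
(x_1(0.28), x_2(0.28)) ≈ (1.6743, -0.5618)

1.6743, -0.5618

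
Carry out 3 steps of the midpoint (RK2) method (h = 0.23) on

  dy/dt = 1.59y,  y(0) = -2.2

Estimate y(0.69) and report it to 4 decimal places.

Midpoint: k1 = f(t_n, y_n); k2 = f(t_n + h/2, y_n + (h/2)·k1); y_{n+1} = y_n + h·k2.
t=0.000000, y=-2.200000:
  k1 = f(0.000000, -2.200000) = -3.498000
  k2 = f(0.115000, -2.602270) = -4.137609
  y ← -2.200000 + 0.23·(-4.137609) = -3.151650
t=0.230000, y=-3.151650:
  k1 = f(0.230000, -3.151650) = -5.011124
  k2 = f(0.345000, -3.727929) = -5.927408
  y ← -3.151650 + 0.23·(-5.927408) = -4.514954
t=0.460000, y=-4.514954:
  k1 = f(0.460000, -4.514954) = -7.178777
  k2 = f(0.575000, -5.340513) = -8.491416
  y ← -4.514954 + 0.23·(-8.491416) = -6.467980
y(0.69) ≈ -6.4680

-6.4680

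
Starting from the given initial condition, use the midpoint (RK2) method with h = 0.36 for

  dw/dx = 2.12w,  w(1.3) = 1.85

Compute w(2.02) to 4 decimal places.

7.8083

Midpoint: k1 = f(x_n, w_n); k2 = f(x_n + h/2, w_n + (h/2)·k1); w_{n+1} = w_n + h·k2.
x=1.300000, w=1.850000:
  k1 = f(1.300000, 1.850000) = 3.922000
  k2 = f(1.480000, 2.555960) = 5.418635
  w ← 1.850000 + 0.36·5.418635 = 3.800709
x=1.660000, w=3.800709:
  k1 = f(1.660000, 3.800709) = 8.057502
  k2 = f(1.840000, 5.251059) = 11.132245
  w ← 3.800709 + 0.36·11.132245 = 7.808317
w(2.02) ≈ 7.8083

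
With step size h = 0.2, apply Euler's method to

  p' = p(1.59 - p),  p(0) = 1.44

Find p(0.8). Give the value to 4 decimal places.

1.5537

Euler: p_{n+1} = p_n + h·f(x_n, p_n).
x=0.000000, p=1.440000: f=0.216000 → p ← 1.440000 + 0.2·0.216000 = 1.483200
x=0.200000, p=1.483200: f=0.158406 → p ← 1.483200 + 0.2·0.158406 = 1.514881
x=0.400000, p=1.514881: f=0.113796 → p ← 1.514881 + 0.2·0.113796 = 1.537640
x=0.600000, p=1.537640: f=0.080510 → p ← 1.537640 + 0.2·0.080510 = 1.553742
p(0.8) ≈ 1.5537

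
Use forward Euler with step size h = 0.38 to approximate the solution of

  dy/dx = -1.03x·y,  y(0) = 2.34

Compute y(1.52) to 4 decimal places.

Euler: y_{n+1} = y_n + h·f(x_n, y_n).
x=0.000000, y=2.340000: f=0.000000 → y ← 2.340000 + 0.38·0.000000 = 2.340000
x=0.380000, y=2.340000: f=-0.915876 → y ← 2.340000 + 0.38·(-0.915876) = 1.991967
x=0.760000, y=1.991967: f=-1.559312 → y ← 1.991967 + 0.38·(-1.559312) = 1.399429
x=1.140000, y=1.399429: f=-1.643209 → y ← 1.399429 + 0.38·(-1.643209) = 0.775009
y(1.52) ≈ 0.7750

0.7750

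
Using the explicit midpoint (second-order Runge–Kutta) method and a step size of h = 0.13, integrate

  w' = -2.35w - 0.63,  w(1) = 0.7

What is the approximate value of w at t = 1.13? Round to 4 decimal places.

Midpoint: k1 = f(t_n, w_n); k2 = f(t_n + h/2, w_n + (h/2)·k1); w_{n+1} = w_n + h·k2.
t=1.000000, w=0.700000:
  k1 = f(1.000000, 0.700000) = -2.275000
  k2 = f(1.065000, 0.552125) = -1.927494
  w ← 0.700000 + 0.13·(-1.927494) = 0.449426
w(1.13) ≈ 0.4494

0.4494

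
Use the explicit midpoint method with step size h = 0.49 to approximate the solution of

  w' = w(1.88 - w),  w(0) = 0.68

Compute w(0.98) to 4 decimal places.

1.4732

Midpoint: k1 = f(t_n, w_n); k2 = f(t_n + h/2, w_n + (h/2)·k1); w_{n+1} = w_n + h·k2.
t=0.000000, w=0.680000:
  k1 = f(0.000000, 0.680000) = 0.816000
  k2 = f(0.245000, 0.879920) = 0.879990
  w ← 0.680000 + 0.49·0.879990 = 1.111195
t=0.490000, w=1.111195:
  k1 = f(0.490000, 1.111195) = 0.854292
  k2 = f(0.735000, 1.320497) = 0.738822
  w ← 1.111195 + 0.49·0.738822 = 1.473218
w(0.98) ≈ 1.4732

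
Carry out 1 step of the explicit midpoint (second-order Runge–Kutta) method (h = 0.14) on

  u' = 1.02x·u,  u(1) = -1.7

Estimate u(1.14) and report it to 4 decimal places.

Midpoint: k1 = f(x_n, u_n); k2 = f(x_n + h/2, u_n + (h/2)·k1); u_{n+1} = u_n + h·k2.
x=1.000000, u=-1.700000:
  k1 = f(1.000000, -1.700000) = -1.734000
  k2 = f(1.070000, -1.821380) = -1.987854
  u ← -1.700000 + 0.14·(-1.987854) = -1.978300
u(1.14) ≈ -1.9783

-1.9783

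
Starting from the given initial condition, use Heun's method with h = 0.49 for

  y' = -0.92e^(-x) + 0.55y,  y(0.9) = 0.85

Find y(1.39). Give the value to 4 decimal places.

0.9375

Heun: k1 = f(x_n, y_n); k2 = f(x_n + h, y_n + h·k1); y_{n+1} = y_n + (h/2)·(k1 + k2).
x=0.900000, y=0.850000:
  k1 = f(0.900000, 0.850000) = 0.093456
  k2 = f(1.390000, 0.895793) = 0.263537
  y ← 0.850000 + (0.49/2)·(0.093456 + 0.263537) = 0.937463
y(1.39) ≈ 0.9375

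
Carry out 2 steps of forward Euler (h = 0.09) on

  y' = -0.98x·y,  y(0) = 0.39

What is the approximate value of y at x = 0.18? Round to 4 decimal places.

0.3869

Euler: y_{n+1} = y_n + h·f(x_n, y_n).
x=0.000000, y=0.390000: f=0.000000 → y ← 0.390000 + 0.09·0.000000 = 0.390000
x=0.090000, y=0.390000: f=-0.034398 → y ← 0.390000 + 0.09·(-0.034398) = 0.386904
y(0.18) ≈ 0.3869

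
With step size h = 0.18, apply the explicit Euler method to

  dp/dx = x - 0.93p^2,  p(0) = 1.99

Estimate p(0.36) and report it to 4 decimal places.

1.0647

Euler: p_{n+1} = p_n + h·f(x_n, p_n).
x=0.000000, p=1.990000: f=-3.682893 → p ← 1.990000 + 0.18·(-3.682893) = 1.327079
x=0.180000, p=1.327079: f=-1.457860 → p ← 1.327079 + 0.18·(-1.457860) = 1.064665
p(0.36) ≈ 1.0647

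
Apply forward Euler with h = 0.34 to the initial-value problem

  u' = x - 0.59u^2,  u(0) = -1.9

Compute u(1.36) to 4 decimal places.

Euler: u_{n+1} = u_n + h·f(x_n, u_n).
x=0.000000, u=-1.900000: f=-2.129900 → u ← -1.900000 + 0.34·(-2.129900) = -2.624166
x=0.340000, u=-2.624166: f=-3.722886 → u ← -2.624166 + 0.34·(-3.722886) = -3.889947
x=0.680000, u=-3.889947: f=-8.247697 → u ← -3.889947 + 0.34·(-8.247697) = -6.694164
x=1.020000, u=-6.694164: f=-25.418981 → u ← -6.694164 + 0.34·(-25.418981) = -15.336618
u(1.36) ≈ -15.3366

-15.3366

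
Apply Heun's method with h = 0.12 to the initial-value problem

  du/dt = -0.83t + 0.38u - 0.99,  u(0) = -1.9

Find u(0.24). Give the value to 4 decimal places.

Heun: k1 = f(t_n, u_n); k2 = f(t_n + h, u_n + h·k1); u_{n+1} = u_n + (h/2)·(k1 + k2).
t=0.000000, u=-1.900000:
  k1 = f(0.000000, -1.900000) = -1.712000
  k2 = f(0.120000, -2.105440) = -1.889667
  u ← -1.900000 + (0.12/2)·(-1.712000 + (-1.889667)) = -2.116100
t=0.120000, u=-2.116100:
  k1 = f(0.120000, -2.116100) = -1.893718
  k2 = f(0.240000, -2.343346) = -2.079672
  u ← -2.116100 + (0.12/2)·(-1.893718 + (-2.079672)) = -2.354503
u(0.24) ≈ -2.3545

-2.3545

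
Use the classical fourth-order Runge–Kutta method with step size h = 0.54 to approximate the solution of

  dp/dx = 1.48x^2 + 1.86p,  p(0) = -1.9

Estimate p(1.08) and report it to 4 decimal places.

RK4: k1 = f(x_n, p_n); k2 = f(x_n + h/2, p_n + (h/2)·k1); k3 = f(x_n + h/2, p_n + (h/2)·k2); k4 = f(x_n + h, p_n + h·k3); p_{n+1} = p_n + (h/6)·(k1 + 2k2 + 2k3 + k4).
x=0.000000, p=-1.900000:
  k1 = f(0.000000, -1.900000) = -3.534000
  k2 = f(0.270000, -2.854180) = -5.200883
  k3 = f(0.270000, -3.304238) = -6.037991
  k4 = f(0.540000, -5.160515) = -9.166991
  p ← -1.900000 + (0.54/6)·(k1 + 2k2 + 2k3 + k4) = -5.066086
x=0.540000, p=-5.066086:
  k1 = f(0.540000, -5.066086) = -8.991353
  k2 = f(0.810000, -7.493752) = -12.967350
  k3 = f(0.810000, -8.567271) = -14.964096
  k4 = f(1.080000, -13.146698) = -22.726587
  p ← -5.066086 + (0.54/6)·(k1 + 2k2 + 2k3 + k4) = -12.948361
p(1.08) ≈ -12.9484

-12.9484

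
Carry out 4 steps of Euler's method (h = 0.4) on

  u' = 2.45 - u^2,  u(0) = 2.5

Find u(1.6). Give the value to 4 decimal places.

Euler: u_{n+1} = u_n + h·f(x_n, u_n).
x=0.000000, u=2.500000: f=-3.800000 → u ← 2.500000 + 0.4·(-3.800000) = 0.980000
x=0.400000, u=0.980000: f=1.489600 → u ← 0.980000 + 0.4·1.489600 = 1.575840
x=0.800000, u=1.575840: f=-0.033272 → u ← 1.575840 + 0.4·(-0.033272) = 1.562531
x=1.200000, u=1.562531: f=0.008496 → u ← 1.562531 + 0.4·0.008496 = 1.565930
u(1.6) ≈ 1.5659

1.5659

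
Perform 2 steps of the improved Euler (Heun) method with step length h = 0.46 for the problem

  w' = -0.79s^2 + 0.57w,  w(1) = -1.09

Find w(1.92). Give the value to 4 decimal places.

-3.7906

Heun: k1 = f(s_n, w_n); k2 = f(s_n + h, w_n + h·k1); w_{n+1} = w_n + (h/2)·(k1 + k2).
s=1.000000, w=-1.090000:
  k1 = f(1.000000, -1.090000) = -1.411300
  k2 = f(1.460000, -1.739198) = -2.675307
  w ← -1.090000 + (0.46/2)·(-1.411300 + (-2.675307)) = -2.029920
s=1.460000, w=-2.029920:
  k1 = f(1.460000, -2.029920) = -2.841018
  k2 = f(1.920000, -3.336788) = -4.814225
  w ← -2.029920 + (0.46/2)·(-2.841018 + (-4.814225)) = -3.790626
w(1.92) ≈ -3.7906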